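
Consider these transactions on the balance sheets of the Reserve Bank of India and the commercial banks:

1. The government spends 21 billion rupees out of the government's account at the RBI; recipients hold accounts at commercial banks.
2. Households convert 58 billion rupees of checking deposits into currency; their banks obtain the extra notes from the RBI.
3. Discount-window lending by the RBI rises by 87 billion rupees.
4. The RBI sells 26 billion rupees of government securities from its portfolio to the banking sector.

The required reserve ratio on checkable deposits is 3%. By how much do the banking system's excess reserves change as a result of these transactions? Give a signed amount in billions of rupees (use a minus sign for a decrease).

+25.11 billion

Government spending 21 billion rupees: reserves +21B, deposits +21B.
Currency withdrawal 58 billion rupees: reserves −58B, deposits −58B.
Discount-window loan 87 billion rupees: reserves +87B, deposits 0.
OMO sale (to banks) 26 billion rupees: reserves −26B, deposits 0.
Totals: Δreserves = +24B, Δdeposits = −37B.
Δrequired reserves = 3% × −37B = −1.11B.
Δexcess reserves = Δreserves − Δrequired = +24B − (−1.11B) = +25.11 billion.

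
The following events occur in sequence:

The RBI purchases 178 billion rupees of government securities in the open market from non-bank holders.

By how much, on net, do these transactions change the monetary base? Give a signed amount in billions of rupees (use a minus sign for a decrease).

+178 billion

RBI balance sheet:
  Assets:      Securities +178B
  Liabilities: Bank reserves +178B
Commercial banking system:
  Assets:      Reserves at CB +178B
  Liabilities: Checkable deposits +178B
Monetary base = currency + reserves: 0 + (+178B) = +178 billion.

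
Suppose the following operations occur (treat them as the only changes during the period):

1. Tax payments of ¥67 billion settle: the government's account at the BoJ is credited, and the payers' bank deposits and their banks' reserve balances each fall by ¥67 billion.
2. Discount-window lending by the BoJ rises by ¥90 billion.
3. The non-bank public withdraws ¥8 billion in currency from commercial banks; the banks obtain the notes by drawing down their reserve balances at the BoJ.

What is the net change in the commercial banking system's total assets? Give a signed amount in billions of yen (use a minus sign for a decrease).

+¥15 billion

BoJ balance sheet:
  Assets:      Loans to banks +¥90B
  Liabilities: Bank reserves +¥15B, Currency in circulation +¥8B, Government deposits +¥67B
Commercial banking system:
  Assets:      Reserves at CB +¥15B
  Liabilities: Checkable deposits −¥75B, Borrowings from CB +¥90B
Change in total bank assets = +¥15 billion.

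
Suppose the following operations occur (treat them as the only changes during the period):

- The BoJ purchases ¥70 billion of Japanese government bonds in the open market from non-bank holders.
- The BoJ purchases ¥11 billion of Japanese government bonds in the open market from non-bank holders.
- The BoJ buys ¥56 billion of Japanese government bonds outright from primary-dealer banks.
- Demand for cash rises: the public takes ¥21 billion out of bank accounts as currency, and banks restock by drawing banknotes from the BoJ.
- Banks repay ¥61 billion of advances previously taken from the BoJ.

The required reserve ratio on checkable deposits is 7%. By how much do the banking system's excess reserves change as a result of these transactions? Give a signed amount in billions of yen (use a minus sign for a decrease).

+¥50.8 billion

Asset purchase (from non-banks) ¥70 billion: reserves +¥70B, deposits +¥70B.
Asset purchase (from non-banks) ¥11 billion: reserves +¥11B, deposits +¥11B.
OMO purchase (from banks) ¥56 billion: reserves +¥56B, deposits 0.
Currency withdrawal ¥21 billion: reserves −¥21B, deposits −¥21B.
Discount-window repayment ¥61 billion: reserves −¥61B, deposits 0.
Totals: Δreserves = +¥55B, Δdeposits = +¥60B.
Δrequired reserves = 7% × +¥60B = +¥4.2B.
Δexcess reserves = Δreserves − Δrequired = +¥55B − (+¥4.2B) = +¥50.8 billion.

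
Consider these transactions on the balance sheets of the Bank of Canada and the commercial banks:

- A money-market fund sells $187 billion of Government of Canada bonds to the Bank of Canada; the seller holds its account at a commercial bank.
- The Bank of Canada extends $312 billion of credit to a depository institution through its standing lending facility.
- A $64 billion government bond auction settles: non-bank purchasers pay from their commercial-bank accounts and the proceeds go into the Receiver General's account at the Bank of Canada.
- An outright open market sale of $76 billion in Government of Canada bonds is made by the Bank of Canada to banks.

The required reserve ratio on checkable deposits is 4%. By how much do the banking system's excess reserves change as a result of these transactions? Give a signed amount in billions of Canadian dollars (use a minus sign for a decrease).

Asset purchase (from non-banks) $187 billion: reserves +$187B, deposits +$187B.
Discount-window loan $312 billion: reserves +$312B, deposits 0.
Government account inflow $64 billion: reserves −$64B, deposits −$64B.
OMO sale (to banks) $76 billion: reserves −$76B, deposits 0.
Totals: Δreserves = +$359B, Δdeposits = +$123B.
Δrequired reserves = 4% × +$123B = +$4.92B.
Δexcess reserves = Δreserves − Δrequired = +$359B − (+$4.92B) = +$354.08 billion.

+$354.08 billion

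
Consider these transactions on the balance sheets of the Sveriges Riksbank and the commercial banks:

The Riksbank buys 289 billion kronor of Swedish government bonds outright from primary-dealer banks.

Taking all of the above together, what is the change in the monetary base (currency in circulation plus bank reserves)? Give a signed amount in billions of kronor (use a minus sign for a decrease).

+289 billion

OMO purchase (from banks) 289 billion kronor: Riksbank balance sheet expands → +289B.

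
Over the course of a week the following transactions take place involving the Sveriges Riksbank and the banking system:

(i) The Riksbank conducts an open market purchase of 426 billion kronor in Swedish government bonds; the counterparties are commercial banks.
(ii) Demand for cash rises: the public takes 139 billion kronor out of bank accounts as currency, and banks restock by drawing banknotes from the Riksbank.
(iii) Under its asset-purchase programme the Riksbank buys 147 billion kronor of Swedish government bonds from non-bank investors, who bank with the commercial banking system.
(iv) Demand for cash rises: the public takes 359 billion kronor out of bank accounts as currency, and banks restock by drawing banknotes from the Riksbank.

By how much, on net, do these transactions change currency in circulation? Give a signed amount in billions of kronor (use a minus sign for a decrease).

+498 billion

OMO purchase (from banks) 426 billion kronor: no currency enters or leaves circulation → 0.
Currency withdrawal 139 billion kronor: notes leave the central bank → +139B.
Asset purchase (from non-banks) 147 billion kronor: no currency enters or leaves circulation → 0.
Currency withdrawal 359 billion kronor: notes leave the central bank → +359B.
Net: 0 + 139 + 0 + 359 = +498 billion.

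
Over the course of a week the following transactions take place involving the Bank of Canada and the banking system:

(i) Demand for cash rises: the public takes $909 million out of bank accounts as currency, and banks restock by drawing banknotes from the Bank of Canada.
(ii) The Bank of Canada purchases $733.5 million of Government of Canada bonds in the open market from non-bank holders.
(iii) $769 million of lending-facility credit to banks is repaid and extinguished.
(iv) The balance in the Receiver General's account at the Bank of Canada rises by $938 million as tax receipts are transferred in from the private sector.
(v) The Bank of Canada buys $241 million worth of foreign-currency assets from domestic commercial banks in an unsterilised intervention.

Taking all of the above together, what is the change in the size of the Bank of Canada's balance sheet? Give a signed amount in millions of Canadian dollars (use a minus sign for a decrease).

Bank of Canada balance sheet:
  Assets:      Securities +$733.5M, Loans to banks −$769M, Foreign assets +$241M
  Liabilities: Bank reserves −$1641.5M, Currency in circulation +$909M, Government deposits +$938M
Change in total Bank of Canada assets = +$205.5 million.

+$205.5 million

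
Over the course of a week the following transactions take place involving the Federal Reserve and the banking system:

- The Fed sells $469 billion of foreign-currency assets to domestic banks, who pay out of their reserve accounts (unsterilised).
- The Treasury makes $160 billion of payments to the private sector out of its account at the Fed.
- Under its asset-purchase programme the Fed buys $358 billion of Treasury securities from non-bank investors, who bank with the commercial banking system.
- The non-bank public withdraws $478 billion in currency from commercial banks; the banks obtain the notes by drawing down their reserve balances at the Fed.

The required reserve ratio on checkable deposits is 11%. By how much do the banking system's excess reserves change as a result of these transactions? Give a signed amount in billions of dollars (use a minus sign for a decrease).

FX sale $469 billion: reserves −$469B, deposits 0.
Government spending $160 billion: reserves +$160B, deposits +$160B.
Asset purchase (from non-banks) $358 billion: reserves +$358B, deposits +$358B.
Currency withdrawal $478 billion: reserves −$478B, deposits −$478B.
Totals: Δreserves = −$429B, Δdeposits = +$40B.
Δrequired reserves = 11% × +$40B = +$4.4B.
Δexcess reserves = Δreserves − Δrequired = −$429B − (+$4.4B) = -$433.4 billion.

-$433.4 billion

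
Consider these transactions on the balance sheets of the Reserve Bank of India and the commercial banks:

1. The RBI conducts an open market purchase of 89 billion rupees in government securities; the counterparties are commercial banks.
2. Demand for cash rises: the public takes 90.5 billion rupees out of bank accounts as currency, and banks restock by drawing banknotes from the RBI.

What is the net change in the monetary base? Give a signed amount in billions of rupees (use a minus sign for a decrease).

RBI balance sheet:
  Assets:      Securities +89B
  Liabilities: Bank reserves −1.5B, Currency in circulation +90.5B
Monetary base = currency + reserves: +90.5B + (−1.5B) = +89 billion.

+89 billion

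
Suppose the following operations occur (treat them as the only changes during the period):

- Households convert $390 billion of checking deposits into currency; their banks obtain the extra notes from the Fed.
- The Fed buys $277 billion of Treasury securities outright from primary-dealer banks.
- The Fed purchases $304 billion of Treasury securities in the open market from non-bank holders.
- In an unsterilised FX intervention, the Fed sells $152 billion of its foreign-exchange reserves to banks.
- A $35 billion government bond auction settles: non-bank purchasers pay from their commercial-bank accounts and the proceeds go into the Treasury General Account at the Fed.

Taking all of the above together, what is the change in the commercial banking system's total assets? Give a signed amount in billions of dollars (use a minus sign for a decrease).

-$121 billion

Currency withdrawal $390 billion: bank balance sheets shrink → −$390B.
OMO purchase (from banks) $277 billion: just an asset swap on bank balance sheets → 0.
Asset purchase (from non-banks) $304 billion: bank balance sheets expand → +$304B.
FX sale $152 billion: just an asset swap on bank balance sheets → 0.
Government account inflow $35 billion: bank balance sheets shrink → −$35B.
Net: −390 + 0 + 304 + 0 − 35 = -$121 billion.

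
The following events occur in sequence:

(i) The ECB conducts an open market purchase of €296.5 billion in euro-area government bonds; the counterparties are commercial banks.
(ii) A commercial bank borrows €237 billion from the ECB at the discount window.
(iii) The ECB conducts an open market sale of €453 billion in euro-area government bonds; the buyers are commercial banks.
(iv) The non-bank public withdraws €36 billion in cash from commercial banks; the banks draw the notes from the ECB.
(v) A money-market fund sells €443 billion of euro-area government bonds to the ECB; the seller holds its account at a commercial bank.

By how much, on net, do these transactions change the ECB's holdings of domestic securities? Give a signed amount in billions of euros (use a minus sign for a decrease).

+€286.5 billion

OMO purchase (from banks) €296.5 billion: securities added to the ECB's portfolio → +€296.5B.
Discount-window loan €237 billion: the ECB's securities portfolio is untouched → 0.
OMO sale (to banks) €453 billion: securities removed from the ECB's portfolio → −€453B.
Currency withdrawal €36 billion: the ECB's securities portfolio is untouched → 0.
Asset purchase (from non-banks) €443 billion: securities added to the ECB's portfolio → +€443B.
Net: 296.5 + 0 − 453 + 0 + 443 = +€286.5 billion.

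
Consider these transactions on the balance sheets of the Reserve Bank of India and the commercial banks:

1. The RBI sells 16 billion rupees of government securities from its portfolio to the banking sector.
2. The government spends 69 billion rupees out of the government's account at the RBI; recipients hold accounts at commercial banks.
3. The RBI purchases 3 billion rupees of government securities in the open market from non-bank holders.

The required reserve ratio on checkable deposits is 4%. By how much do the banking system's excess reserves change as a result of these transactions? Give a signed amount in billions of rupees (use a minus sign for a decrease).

+53.12 billion

OMO sale (to banks) 16 billion rupees: reserves −16B, deposits 0.
Government spending 69 billion rupees: reserves +69B, deposits +69B.
Asset purchase (from non-banks) 3 billion rupees: reserves +3B, deposits +3B.
Totals: Δreserves = +56B, Δdeposits = +72B.
Δrequired reserves = 4% × +72B = +2.88B.
Δexcess reserves = Δreserves − Δrequired = +56B − (+2.88B) = +53.12 billion.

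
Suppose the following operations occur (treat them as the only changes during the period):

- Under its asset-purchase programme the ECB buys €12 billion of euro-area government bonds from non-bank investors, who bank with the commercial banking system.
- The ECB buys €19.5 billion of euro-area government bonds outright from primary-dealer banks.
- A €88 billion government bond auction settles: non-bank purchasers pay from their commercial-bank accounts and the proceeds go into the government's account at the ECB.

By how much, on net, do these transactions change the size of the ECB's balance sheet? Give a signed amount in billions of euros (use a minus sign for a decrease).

+€31.5 billion

Asset purchase (from non-banks) €12 billion: an ECB asset is acquired → +€12B.
OMO purchase (from banks) €19.5 billion: an ECB asset is acquired → +€19.5B.
Government account inflow €88 billion: only the composition of liabilities changes → 0.
Net: 12 + 19.5 + 0 = +€31.5 billion.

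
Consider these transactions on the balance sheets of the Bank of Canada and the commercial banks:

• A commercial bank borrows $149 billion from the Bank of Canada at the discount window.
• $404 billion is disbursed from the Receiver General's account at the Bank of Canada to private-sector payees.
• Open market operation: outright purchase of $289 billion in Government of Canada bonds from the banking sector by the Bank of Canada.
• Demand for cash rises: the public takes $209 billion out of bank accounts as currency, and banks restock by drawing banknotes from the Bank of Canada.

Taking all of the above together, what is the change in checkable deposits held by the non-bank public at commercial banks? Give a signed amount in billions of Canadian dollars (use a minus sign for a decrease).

+$195 billion

Bank of Canada balance sheet:
  Assets:      Securities +$289B, Loans to banks +$149B
  Liabilities: Bank reserves +$633B, Currency in circulation +$209B, Government deposits −$404B
Commercial banking system:
  Assets:      Reserves at CB +$633B, Securities −$289B
  Liabilities: Checkable deposits +$195B, Borrowings from CB +$149B
So the change in checkable deposits held by the non-bank public at commercial banks is +$195 billion.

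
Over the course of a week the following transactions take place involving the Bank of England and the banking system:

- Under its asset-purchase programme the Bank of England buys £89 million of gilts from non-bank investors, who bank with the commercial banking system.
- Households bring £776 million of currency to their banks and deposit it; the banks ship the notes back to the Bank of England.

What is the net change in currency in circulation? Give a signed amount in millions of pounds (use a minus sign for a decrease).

Bank of England balance sheet:
  Assets:      Securities +£89M
  Liabilities: Bank reserves +£865M, Currency in circulation −£776M
So the change in currency in circulation is -£776 million.

-£776 million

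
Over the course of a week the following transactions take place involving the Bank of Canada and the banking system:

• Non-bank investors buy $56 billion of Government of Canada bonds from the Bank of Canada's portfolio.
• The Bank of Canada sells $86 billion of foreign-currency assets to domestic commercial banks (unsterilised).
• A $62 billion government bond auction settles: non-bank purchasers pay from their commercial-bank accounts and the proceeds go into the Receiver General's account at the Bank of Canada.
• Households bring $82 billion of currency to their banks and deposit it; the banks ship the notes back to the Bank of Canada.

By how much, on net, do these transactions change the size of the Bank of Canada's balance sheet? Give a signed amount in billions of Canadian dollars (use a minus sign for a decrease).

-$142 billion

Bank of Canada balance sheet:
  Assets:      Securities −$56B, Foreign assets −$86B
  Liabilities: Bank reserves −$122B, Currency in circulation −$82B, Government deposits +$62B
Commercial banking system:
  Assets:      Reserves at CB −$122B, Foreign assets +$86B
  Liabilities: Checkable deposits −$36B
Change in total Bank of Canada assets = -$142 billion.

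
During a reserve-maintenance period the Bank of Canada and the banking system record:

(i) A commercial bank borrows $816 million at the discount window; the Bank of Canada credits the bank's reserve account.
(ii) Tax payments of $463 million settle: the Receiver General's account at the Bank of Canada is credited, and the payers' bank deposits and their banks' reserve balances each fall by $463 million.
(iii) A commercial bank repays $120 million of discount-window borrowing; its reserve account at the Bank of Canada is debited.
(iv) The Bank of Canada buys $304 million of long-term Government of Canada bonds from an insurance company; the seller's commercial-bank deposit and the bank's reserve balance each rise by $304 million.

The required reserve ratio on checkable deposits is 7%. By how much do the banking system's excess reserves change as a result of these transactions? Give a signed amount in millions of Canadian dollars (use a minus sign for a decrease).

+$548.13 million

Discount-window loan $816 million: reserves +$816M, deposits 0.
Government account inflow $463 million: reserves −$463M, deposits −$463M.
Discount-window repayment $120 million: reserves −$120M, deposits 0.
Asset purchase (from non-banks) $304 million: reserves +$304M, deposits +$304M.
Totals: Δreserves = +$537M, Δdeposits = −$159M.
Δrequired reserves = 7% × −$159M = −$11.13M.
Δexcess reserves = Δreserves − Δrequired = +$537M − (−$11.13M) = +$548.13 million.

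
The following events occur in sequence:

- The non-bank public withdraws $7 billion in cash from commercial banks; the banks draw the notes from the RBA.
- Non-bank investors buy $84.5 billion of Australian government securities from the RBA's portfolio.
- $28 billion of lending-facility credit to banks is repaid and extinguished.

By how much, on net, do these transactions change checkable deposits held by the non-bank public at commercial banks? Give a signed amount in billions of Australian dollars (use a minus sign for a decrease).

Currency withdrawal $7 billion: non-bank counterparties' bank balances fall → −$7B.
Asset sale (to non-banks) $84.5 billion: non-bank counterparties' bank balances fall → −$84.5B.
Discount-window repayment $28 billion: the counterparty is a bank, so public deposits are unchanged → 0.
Net: −7 − 84.5 + 0 = -$91.5 billion.

-$91.5 billion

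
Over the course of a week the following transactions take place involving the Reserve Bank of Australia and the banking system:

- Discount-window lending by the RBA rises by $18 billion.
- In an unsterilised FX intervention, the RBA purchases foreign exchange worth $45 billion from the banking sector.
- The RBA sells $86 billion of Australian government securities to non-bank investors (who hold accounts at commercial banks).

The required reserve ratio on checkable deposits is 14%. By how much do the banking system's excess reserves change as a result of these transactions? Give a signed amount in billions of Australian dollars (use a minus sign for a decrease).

Discount-window loan $18 billion: reserves +$18B, deposits 0.
FX purchase $45 billion: reserves +$45B, deposits 0.
Asset sale (to non-banks) $86 billion: reserves −$86B, deposits −$86B.
Totals: Δreserves = −$23B, Δdeposits = −$86B.
Δrequired reserves = 14% × −$86B = −$12.04B.
Δexcess reserves = Δreserves − Δrequired = −$23B − (−$12.04B) = -$10.96 billion.

-$10.96 billion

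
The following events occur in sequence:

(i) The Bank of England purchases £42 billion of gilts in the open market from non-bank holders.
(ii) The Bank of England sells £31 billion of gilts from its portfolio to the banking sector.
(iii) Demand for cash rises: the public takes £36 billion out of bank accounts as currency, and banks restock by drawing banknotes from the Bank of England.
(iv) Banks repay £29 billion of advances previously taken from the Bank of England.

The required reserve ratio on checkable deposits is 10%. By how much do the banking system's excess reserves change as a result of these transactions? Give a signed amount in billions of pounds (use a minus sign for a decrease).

Asset purchase (from non-banks) £42 billion: reserves +£42B, deposits +£42B.
OMO sale (to banks) £31 billion: reserves −£31B, deposits 0.
Currency withdrawal £36 billion: reserves −£36B, deposits −£36B.
Discount-window repayment £29 billion: reserves −£29B, deposits 0.
Totals: Δreserves = −£54B, Δdeposits = +£6B.
Δrequired reserves = 10% × +£6B = +£0.6B.
Δexcess reserves = Δreserves − Δrequired = −£54B − (+£0.6B) = -£54.6 billion.

-£54.6 billion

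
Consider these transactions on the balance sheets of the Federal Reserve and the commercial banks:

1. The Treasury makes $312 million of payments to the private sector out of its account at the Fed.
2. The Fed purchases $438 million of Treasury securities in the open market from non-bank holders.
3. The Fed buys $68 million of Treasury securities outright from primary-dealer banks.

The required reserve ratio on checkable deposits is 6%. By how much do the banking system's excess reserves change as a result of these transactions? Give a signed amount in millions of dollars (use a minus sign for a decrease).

Government spending $312 million: reserves +$312M, deposits +$312M.
Asset purchase (from non-banks) $438 million: reserves +$438M, deposits +$438M.
OMO purchase (from banks) $68 million: reserves +$68M, deposits 0.
Totals: Δreserves = +$818M, Δdeposits = +$750M.
Δrequired reserves = 6% × +$750M = +$45M.
Δexcess reserves = Δreserves − Δrequired = +$818M − (+$45M) = +$773 million.

+$773 million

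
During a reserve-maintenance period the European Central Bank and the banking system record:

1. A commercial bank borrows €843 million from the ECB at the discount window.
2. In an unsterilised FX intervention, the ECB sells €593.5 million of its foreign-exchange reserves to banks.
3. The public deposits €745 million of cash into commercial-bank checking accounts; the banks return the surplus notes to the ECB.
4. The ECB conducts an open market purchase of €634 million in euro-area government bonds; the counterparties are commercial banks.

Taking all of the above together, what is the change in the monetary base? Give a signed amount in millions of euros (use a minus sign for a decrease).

Discount-window loan €843 million: ECB balance sheet expands → +€843M.
FX sale €593.5 million: ECB balance sheet contracts → −€593.5M.
Currency deposit €745 million: just a shift between currency and reserves — both are base money → 0.
OMO purchase (from banks) €634 million: ECB balance sheet expands → +€634M.
Net: 843 − 593.5 + 0 + 634 = +€883.5 million.

+€883.5 million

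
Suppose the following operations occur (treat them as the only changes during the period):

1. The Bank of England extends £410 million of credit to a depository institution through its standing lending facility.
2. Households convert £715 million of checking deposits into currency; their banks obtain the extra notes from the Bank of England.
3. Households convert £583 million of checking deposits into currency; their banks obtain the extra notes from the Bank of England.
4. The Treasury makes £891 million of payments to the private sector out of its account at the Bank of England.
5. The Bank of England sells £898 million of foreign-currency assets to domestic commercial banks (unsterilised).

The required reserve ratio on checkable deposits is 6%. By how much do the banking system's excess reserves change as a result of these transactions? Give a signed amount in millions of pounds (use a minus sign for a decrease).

Discount-window loan £410 million: reserves +£410M, deposits 0.
Currency withdrawal £715 million: reserves −£715M, deposits −£715M.
Currency withdrawal £583 million: reserves −£583M, deposits −£583M.
Government spending £891 million: reserves +£891M, deposits +£891M.
FX sale £898 million: reserves −£898M, deposits 0.
Totals: Δreserves = −£895M, Δdeposits = −£407M.
Δrequired reserves = 6% × −£407M = −£24.42M.
Δexcess reserves = Δreserves − Δrequired = −£895M − (−£24.42M) = -£870.58 million.

-£870.58 million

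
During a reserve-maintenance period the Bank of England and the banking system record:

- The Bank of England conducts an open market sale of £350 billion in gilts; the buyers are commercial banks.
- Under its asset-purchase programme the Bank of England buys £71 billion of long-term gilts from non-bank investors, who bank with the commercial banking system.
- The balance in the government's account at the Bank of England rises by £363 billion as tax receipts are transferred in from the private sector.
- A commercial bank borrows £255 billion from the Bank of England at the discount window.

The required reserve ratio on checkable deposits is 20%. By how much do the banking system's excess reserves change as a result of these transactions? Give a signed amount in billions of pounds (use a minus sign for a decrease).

-£328.6 billion

OMO sale (to banks) £350 billion: reserves −£350B, deposits 0.
Asset purchase (from non-banks) £71 billion: reserves +£71B, deposits +£71B.
Government account inflow £363 billion: reserves −£363B, deposits −£363B.
Discount-window loan £255 billion: reserves +£255B, deposits 0.
Totals: Δreserves = −£387B, Δdeposits = −£292B.
Δrequired reserves = 20% × −£292B = −£58.4B.
Δexcess reserves = Δreserves − Δrequired = −£387B − (−£58.4B) = -£328.6 billion.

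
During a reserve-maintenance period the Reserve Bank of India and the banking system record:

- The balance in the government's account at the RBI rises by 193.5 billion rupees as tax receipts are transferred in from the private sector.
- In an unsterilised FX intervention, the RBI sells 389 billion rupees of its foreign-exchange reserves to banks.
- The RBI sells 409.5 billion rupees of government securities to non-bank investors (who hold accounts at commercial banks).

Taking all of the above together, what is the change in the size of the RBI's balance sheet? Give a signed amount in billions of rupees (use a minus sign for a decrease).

RBI balance sheet:
  Assets:      Securities −409.5B, Foreign assets −389B
  Liabilities: Bank reserves −992B, Government deposits +193.5B
Change in total RBI assets = -798.5 billion.

-798.5 billion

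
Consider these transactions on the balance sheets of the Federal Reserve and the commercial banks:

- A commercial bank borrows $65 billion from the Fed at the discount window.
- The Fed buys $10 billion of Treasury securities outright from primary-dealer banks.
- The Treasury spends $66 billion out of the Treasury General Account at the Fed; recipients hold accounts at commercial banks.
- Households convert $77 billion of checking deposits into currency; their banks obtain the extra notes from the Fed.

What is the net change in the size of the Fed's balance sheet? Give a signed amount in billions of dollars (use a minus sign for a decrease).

+$75 billion

Fed balance sheet:
  Assets:      Securities +$10B, Loans to banks +$65B
  Liabilities: Bank reserves +$64B, Currency in circulation +$77B, Government deposits −$66B
Change in total Fed assets = +$75 billion.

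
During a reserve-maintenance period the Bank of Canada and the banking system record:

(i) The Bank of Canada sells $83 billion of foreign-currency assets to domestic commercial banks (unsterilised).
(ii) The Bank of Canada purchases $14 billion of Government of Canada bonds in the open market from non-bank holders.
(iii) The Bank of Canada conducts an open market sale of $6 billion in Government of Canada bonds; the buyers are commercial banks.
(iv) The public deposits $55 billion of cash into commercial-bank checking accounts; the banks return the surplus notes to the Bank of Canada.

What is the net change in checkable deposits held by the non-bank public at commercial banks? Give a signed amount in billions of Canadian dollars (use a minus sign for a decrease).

Bank of Canada balance sheet:
  Assets:      Securities +$8B, Foreign assets −$83B
  Liabilities: Bank reserves −$20B, Currency in circulation −$55B
Commercial banking system:
  Assets:      Reserves at CB −$20B, Securities +$6B, Foreign assets +$83B
  Liabilities: Checkable deposits +$69B
So the change in checkable deposits held by the non-bank public at commercial banks is +$69 billion.

+$69 billion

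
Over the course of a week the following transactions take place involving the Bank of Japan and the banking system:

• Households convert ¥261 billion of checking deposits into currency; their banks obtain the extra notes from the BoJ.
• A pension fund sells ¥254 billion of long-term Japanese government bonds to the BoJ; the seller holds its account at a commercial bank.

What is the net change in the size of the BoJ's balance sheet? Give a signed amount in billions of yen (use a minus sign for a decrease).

+¥254 billion

Currency withdrawal ¥261 billion: only the composition of liabilities changes → 0.
Asset purchase (from non-banks) ¥254 billion: a BoJ asset is acquired → +¥254B.
Net: 0 + 254 = +¥254 billion.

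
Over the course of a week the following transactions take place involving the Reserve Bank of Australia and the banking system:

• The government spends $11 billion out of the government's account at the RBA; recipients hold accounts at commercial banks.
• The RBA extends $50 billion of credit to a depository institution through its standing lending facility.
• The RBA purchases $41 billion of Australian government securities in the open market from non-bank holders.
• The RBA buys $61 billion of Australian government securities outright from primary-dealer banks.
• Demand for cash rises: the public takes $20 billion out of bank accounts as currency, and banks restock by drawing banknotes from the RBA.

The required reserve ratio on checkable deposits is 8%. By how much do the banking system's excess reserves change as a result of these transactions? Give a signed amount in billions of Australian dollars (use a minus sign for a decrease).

+$140.44 billion

Government spending $11 billion: reserves +$11B, deposits +$11B.
Discount-window loan $50 billion: reserves +$50B, deposits 0.
Asset purchase (from non-banks) $41 billion: reserves +$41B, deposits +$41B.
OMO purchase (from banks) $61 billion: reserves +$61B, deposits 0.
Currency withdrawal $20 billion: reserves −$20B, deposits −$20B.
Totals: Δreserves = +$143B, Δdeposits = +$32B.
Δrequired reserves = 8% × +$32B = +$2.56B.
Δexcess reserves = Δreserves − Δrequired = +$143B − (+$2.56B) = +$140.44 billion.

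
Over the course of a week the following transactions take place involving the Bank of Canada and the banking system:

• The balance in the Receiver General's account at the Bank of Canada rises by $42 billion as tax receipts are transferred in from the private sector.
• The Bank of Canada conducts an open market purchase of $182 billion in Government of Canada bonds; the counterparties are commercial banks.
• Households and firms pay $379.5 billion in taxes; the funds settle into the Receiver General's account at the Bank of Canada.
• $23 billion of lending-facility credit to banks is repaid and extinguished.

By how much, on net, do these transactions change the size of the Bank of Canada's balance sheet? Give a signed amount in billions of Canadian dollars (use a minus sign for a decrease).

+$159 billion

Bank of Canada balance sheet:
  Assets:      Securities +$182B, Loans to banks −$23B
  Liabilities: Bank reserves −$262.5B, Government deposits +$421.5B
Change in total Bank of Canada assets = +$159 billion.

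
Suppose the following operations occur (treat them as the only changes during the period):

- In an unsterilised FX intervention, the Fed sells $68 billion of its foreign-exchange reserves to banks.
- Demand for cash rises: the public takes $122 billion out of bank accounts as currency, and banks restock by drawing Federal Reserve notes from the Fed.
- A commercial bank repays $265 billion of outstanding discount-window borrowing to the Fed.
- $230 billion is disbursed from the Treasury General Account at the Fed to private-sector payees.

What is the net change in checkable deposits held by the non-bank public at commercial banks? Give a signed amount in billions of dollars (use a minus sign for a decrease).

+$108 billion

FX sale $68 billion: the counterparty is a bank, so public deposits are unchanged → 0.
Currency withdrawal $122 billion: non-bank counterparties' bank balances fall → −$122B.
Discount-window repayment $265 billion: the counterparty is a bank, so public deposits are unchanged → 0.
Government spending $230 billion: non-bank counterparties' bank balances rise → +$230B.
Net: 0 − 122 + 0 + 230 = +$108 billion.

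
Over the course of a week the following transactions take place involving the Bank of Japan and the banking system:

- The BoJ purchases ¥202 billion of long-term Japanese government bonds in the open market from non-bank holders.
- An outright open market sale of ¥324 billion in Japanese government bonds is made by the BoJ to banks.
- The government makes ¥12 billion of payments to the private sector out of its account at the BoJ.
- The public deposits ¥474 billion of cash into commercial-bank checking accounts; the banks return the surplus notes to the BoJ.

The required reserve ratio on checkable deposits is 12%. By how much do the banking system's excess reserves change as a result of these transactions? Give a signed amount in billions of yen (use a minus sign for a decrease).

+¥281.44 billion

Asset purchase (from non-banks) ¥202 billion: reserves +¥202B, deposits +¥202B.
OMO sale (to banks) ¥324 billion: reserves −¥324B, deposits 0.
Government spending ¥12 billion: reserves +¥12B, deposits +¥12B.
Currency deposit ¥474 billion: reserves +¥474B, deposits +¥474B.
Totals: Δreserves = +¥364B, Δdeposits = +¥688B.
Δrequired reserves = 12% × +¥688B = +¥82.56B.
Δexcess reserves = Δreserves − Δrequired = +¥364B − (+¥82.56B) = +¥281.44 billion.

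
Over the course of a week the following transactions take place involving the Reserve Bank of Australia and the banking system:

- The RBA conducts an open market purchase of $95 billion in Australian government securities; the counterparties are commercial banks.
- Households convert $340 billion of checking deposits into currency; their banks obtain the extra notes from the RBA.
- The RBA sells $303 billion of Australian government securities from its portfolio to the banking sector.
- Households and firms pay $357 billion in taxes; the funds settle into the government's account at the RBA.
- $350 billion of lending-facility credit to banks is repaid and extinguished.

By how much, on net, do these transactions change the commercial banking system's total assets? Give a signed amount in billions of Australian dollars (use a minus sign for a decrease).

OMO purchase (from banks) $95 billion: just an asset swap on bank balance sheets → 0.
Currency withdrawal $340 billion: bank balance sheets shrink → −$340B.
OMO sale (to banks) $303 billion: just an asset swap on bank balance sheets → 0.
Government account inflow $357 billion: bank balance sheets shrink → −$357B.
Discount-window repayment $350 billion: bank balance sheets shrink → −$350B.
Net: 0 − 340 + 0 − 357 − 350 = -$1047 billion.

-$1047 billion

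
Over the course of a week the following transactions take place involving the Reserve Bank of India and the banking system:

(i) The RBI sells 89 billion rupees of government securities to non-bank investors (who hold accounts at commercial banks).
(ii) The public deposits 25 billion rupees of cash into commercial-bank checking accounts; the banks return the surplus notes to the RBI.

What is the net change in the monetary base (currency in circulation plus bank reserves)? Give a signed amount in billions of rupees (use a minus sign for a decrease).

-89 billion

Asset sale (to non-banks) 89 billion rupees: RBI balance sheet contracts → −89B.
Currency deposit 25 billion rupees: just a shift between currency and reserves — both are base money → 0.
Net: −89 + 0 = -89 billion.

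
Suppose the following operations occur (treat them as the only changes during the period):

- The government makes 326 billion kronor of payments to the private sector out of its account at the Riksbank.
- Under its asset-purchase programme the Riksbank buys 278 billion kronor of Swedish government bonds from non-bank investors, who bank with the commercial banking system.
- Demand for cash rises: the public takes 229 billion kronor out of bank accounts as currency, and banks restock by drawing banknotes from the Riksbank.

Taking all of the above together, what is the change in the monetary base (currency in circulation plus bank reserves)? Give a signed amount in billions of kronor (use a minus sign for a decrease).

Government spending 326 billion kronor: a non-base liability converts back to reserves → +326B.
Asset purchase (from non-banks) 278 billion kronor: Riksbank balance sheet expands → +278B.
Currency withdrawal 229 billion kronor: just a shift between currency and reserves — both are base money → 0.
Net: 326 + 278 + 0 = +604 billion.

+604 billion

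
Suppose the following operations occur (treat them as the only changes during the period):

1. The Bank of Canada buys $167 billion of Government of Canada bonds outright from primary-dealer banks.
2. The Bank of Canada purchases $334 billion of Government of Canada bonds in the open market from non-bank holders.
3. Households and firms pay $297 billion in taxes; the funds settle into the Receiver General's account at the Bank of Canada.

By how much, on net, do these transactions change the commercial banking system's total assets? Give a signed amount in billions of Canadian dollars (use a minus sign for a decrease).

OMO purchase (from banks) $167 billion: just an asset swap on bank balance sheets → 0.
Asset purchase (from non-banks) $334 billion: bank balance sheets expand → +$334B.
Government account inflow $297 billion: bank balance sheets shrink → −$297B.
Net: 0 + 334 − 297 = +$37 billion.

+$37 billion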